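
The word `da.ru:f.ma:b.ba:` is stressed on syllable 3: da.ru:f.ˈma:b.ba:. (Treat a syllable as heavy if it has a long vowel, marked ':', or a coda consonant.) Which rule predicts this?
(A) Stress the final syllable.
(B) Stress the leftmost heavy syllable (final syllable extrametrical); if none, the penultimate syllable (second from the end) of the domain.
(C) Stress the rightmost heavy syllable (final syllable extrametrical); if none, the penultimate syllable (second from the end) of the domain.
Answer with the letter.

C

Rule A → syllable 4 (observed: 3).
Rule B → syllable 2 (observed: 3).
Rule C → syllable 3 ✓.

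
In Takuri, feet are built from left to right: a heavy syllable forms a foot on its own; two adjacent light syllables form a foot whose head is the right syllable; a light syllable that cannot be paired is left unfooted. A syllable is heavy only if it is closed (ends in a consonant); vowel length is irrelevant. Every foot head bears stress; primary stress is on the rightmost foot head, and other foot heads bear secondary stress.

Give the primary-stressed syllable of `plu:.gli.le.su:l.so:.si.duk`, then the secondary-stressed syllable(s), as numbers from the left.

Weights: 1 plu: L, 2 gli L, 3 le L, 4 su:l H, 5 so: L, 6 si L, 7 duk H.
Parse left to right (heavy = foot alone; LL = one foot; stranded L unfooted): (plu:.ˈgli) le (ˈsu:l) (so:.ˈsi) (ˈduk).
Foot heads: 2, 4, 6, 7.
Primary stress on the rightmost head = syllable 7.
Secondary stress on 2, 4, 6: plu:.ˌgli.le.ˌsu:l.so:.ˌsi.ˈduk.

primary 7, secondary 2, 4, 6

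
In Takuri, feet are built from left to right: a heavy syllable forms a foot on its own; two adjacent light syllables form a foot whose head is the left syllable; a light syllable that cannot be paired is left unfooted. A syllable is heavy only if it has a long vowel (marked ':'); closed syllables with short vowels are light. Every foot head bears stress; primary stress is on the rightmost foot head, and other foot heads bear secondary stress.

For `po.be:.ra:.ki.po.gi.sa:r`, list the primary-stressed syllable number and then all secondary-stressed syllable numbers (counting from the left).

primary 7, secondary 2, 3, 4

Weights: 1 po L, 2 be: H, 3 ra: H, 4 ki L, 5 po L, 6 gi L, 7 sa:r H.
Parse left to right (heavy = foot alone; LL = one foot; stranded L unfooted): po (ˈbe:) (ˈra:) (ˈki.po) gi (ˈsa:r).
Foot heads: 2, 3, 4, 7.
Primary stress on the rightmost head = syllable 7.
Secondary stress on 2, 3, 4: po.ˌbe:.ˌra:.ˌki.po.gi.ˈsa:r.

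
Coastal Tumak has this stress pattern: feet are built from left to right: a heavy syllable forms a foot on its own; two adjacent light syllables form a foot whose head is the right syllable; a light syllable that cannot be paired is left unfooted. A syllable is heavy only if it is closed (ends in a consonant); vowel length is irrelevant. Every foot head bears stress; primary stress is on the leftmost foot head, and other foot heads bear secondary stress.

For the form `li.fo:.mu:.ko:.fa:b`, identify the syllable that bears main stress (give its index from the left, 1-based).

Weights: 1 li L, 2 fo: L, 3 mu: L, 4 ko: L, 5 fa:b H.
Parse left to right (heavy = foot alone; LL = one foot; stranded L unfooted): (li.ˈfo:) (mu:.ˈko:) (ˈfa:b).
Foot heads: 2, 4, 5.
Primary stress on the leftmost head = syllable 2.
Primary stress: syllable 2 → li.ˈfo:.mu:.ko:.fa:b.

2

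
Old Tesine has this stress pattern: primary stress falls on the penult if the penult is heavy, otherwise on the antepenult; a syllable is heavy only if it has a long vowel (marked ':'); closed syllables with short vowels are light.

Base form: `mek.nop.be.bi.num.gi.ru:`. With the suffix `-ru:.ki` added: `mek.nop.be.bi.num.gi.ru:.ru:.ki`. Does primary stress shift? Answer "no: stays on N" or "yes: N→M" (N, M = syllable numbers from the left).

yes: 5→8

Base `mek.nop.be.bi.num.gi.ru:` (7 syllables):
  Weights: 5 num L, 6 gi L, 7 ru: H.
  The penult (syllable 6, gi) is light, so stress falls on the antepenult (syllable 5, num).
  → primary stress on syllable 5.
Suffixed `mek.nop.be.bi.num.gi.ru:.ru:.ki` (9 syllables):
  Weights: 7 ru: H, 8 ru: H, 9 ki L.
  The penult (syllable 8, ru:) is heavy, so it takes stress.
  → primary stress on syllable 8.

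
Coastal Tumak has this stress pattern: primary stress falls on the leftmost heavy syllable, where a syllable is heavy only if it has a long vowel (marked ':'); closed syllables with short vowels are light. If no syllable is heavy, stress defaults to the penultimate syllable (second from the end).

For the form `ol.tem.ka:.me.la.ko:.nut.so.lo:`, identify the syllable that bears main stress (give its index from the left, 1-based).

3

Weights: 1 ol L, 2 tem L, 3 ka: H, 4 me L, 5 la L, 6 ko: H, 7 nut L, 8 so L, 9 lo: H.
Heavy syllables in the domain: 3, 6, 9. The leftmost is syllable 3 (ka:).
Primary stress: syllable 3 → ol.tem.ˈka:.me.la.ko:.nut.so.lo:.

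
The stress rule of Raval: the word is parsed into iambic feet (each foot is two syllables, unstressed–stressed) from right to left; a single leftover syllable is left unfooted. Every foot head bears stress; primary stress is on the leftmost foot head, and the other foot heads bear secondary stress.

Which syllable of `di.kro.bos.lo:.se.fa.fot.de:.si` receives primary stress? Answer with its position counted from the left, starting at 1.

Parse right to left into iambic (σˈσ) feet: di (kro.ˈbos) (lo:.ˈse) (fa.ˈfot) (de:.ˈsi). Syllable 1 is left unfooted.
Foot heads (stressed positions): 3, 5, 7, 9.
End Rule Leftmost: primary stress on the leftmost head = syllable 3.
Primary stress: syllable 3 → di.kro.ˈbos.lo:.se.fa.fot.de:.si.

3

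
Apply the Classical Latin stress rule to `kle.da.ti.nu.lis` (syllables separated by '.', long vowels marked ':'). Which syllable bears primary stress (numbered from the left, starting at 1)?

Classical Latin: stress the penult if heavy (long vowel or closed), else the antepenult.
Weights: 3 ti L, 4 nu L, 5 lis H.
The penult (syllable 4, nu) is light, so stress falls on the antepenult (syllable 3, ti).
Stress on syllable 3: kle.da.ˈti.nu.lis.

3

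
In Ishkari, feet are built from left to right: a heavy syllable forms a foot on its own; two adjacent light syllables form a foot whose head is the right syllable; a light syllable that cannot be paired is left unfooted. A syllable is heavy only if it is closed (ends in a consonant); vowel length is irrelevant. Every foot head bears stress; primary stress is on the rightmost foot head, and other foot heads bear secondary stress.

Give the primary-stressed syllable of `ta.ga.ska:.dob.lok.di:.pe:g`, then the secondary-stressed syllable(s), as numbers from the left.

Weights: 1 ta L, 2 ga L, 3 ska: L, 4 dob H, 5 lok H, 6 di: L, 7 pe:g H.
Parse left to right (heavy = foot alone; LL = one foot; stranded L unfooted): (ta.ˈga) ska: (ˈdob) (ˈlok) di: (ˈpe:g).
Foot heads: 2, 4, 5, 7.
Primary stress on the rightmost head = syllable 7.
Secondary stress on 2, 4, 5: ta.ˌga.ska:.ˌdob.ˌlok.di:.ˈpe:g.

primary 7, secondary 2, 4, 5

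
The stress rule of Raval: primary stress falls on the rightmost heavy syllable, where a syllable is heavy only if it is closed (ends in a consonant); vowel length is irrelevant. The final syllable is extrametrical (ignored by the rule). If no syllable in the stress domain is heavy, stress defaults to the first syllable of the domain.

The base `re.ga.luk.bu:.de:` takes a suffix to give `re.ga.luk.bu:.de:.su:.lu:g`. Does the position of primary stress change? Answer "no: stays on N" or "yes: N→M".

no: stays on 3

Base `re.ga.luk.bu:.de:` (5 syllables):
  The final syllable (5, de:) is extrametrical; the stress domain is syllables 1–4.
  Weights: 1 re L, 2 ga L, 3 luk H, 4 bu: L.
  Heavy syllables in the domain: 3. The rightmost is syllable 3 (luk).
  → primary stress on syllable 3.
Suffixed `re.ga.luk.bu:.de:.su:.lu:g` (7 syllables):
  The final syllable (7, lu:g) is extrametrical; the stress domain is syllables 1–6.
  Weights: 1 re L, 2 ga L, 3 luk H, 4 bu: L, 5 de: L, 6 su: L.
  Heavy syllables in the domain: 3. The rightmost is syllable 3 (luk).
  → primary stress on syllable 3.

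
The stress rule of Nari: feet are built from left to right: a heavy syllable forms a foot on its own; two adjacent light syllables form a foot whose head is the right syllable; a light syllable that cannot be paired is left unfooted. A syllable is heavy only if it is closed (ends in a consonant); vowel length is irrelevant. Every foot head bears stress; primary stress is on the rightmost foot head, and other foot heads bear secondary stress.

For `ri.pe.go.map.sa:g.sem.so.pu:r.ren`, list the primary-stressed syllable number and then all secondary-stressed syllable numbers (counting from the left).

Weights: 1 ri L, 2 pe L, 3 go L, 4 map H, 5 sa:g H, 6 sem H, 7 so L, 8 pu:r H, 9 ren H.
Parse left to right (heavy = foot alone; LL = one foot; stranded L unfooted): (ri.ˈpe) go (ˈmap) (ˈsa:g) (ˈsem) so (ˈpu:r) (ˈren).
Foot heads: 2, 4, 5, 6, 8, 9.
Primary stress on the rightmost head = syllable 9.
Secondary stress on 2, 4, 5, 6, 8: ri.ˌpe.go.ˌmap.ˌsa:g.ˌsem.so.ˌpu:r.ˈren.

primary 9, secondary 2, 4, 5, 6, 8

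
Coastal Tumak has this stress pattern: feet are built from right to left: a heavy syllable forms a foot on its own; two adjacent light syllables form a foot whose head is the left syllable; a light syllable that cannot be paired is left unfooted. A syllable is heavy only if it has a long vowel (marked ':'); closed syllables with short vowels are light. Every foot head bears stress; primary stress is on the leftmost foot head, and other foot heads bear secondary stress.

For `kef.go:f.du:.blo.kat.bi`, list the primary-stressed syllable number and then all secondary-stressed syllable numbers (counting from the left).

Weights: 1 kef L, 2 go:f H, 3 du: H, 4 blo L, 5 kat L, 6 bi L.
Parse right to left (heavy = foot alone; LL = one foot; stranded L unfooted): kef (ˈgo:f) (ˈdu:) blo (ˈkat.bi).
Foot heads: 2, 3, 5.
Primary stress on the leftmost head = syllable 2.
Secondary stress on 3, 5: kef.ˈgo:f.ˌdu:.blo.ˌkat.bi.

primary 2, secondary 3, 5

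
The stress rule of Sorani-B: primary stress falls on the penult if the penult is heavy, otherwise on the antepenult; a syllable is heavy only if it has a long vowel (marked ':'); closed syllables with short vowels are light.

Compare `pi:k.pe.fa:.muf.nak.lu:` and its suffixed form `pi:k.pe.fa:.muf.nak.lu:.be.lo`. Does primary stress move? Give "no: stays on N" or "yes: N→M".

yes: 4→6

Base `pi:k.pe.fa:.muf.nak.lu:` (6 syllables):
  Weights: 4 muf L, 5 nak L, 6 lu: H.
  The penult (syllable 5, nak) is light, so stress falls on the antepenult (syllable 4, muf).
  → primary stress on syllable 4.
Suffixed `pi:k.pe.fa:.muf.nak.lu:.be.lo` (8 syllables):
  Weights: 6 lu: H, 7 be L, 8 lo L.
  The penult (syllable 7, be) is light, so stress falls on the antepenult (syllable 6, lu:).
  → primary stress on syllable 6.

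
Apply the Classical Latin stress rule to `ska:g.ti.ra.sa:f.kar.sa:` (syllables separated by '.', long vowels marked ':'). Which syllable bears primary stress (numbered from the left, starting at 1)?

Classical Latin: stress the penult if heavy (long vowel or closed), else the antepenult.
Weights: 4 sa:f H, 5 kar H, 6 sa: H.
The penult (syllable 5, kar) is heavy, so it takes stress.
Stress on syllable 5: ska:g.ti.ra.sa:f.ˈkar.sa:.

5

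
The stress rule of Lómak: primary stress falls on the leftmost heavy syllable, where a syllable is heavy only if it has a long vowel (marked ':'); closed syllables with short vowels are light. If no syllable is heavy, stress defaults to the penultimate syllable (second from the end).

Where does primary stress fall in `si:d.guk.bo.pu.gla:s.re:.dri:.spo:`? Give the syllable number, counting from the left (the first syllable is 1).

1

Weights: 1 si:d H, 2 guk L, 3 bo L, 4 pu L, 5 gla:s H, 6 re: H, 7 dri: H, 8 spo: H.
Heavy syllables in the domain: 1, 5, 6, 7, 8. The leftmost is syllable 1 (si:d).
Primary stress: syllable 1 → ˈsi:d.guk.bo.pu.gla:s.re:.dri:.spo:.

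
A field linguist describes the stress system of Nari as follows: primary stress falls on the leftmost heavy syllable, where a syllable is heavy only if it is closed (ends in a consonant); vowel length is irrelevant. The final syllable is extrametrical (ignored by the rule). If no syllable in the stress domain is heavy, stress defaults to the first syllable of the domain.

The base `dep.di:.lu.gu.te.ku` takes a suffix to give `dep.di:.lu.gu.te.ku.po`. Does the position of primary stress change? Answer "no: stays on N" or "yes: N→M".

no: stays on 1

Base `dep.di:.lu.gu.te.ku` (6 syllables):
  The final syllable (6, ku) is extrametrical; the stress domain is syllables 1–5.
  Weights: 1 dep H, 2 di: L, 3 lu L, 4 gu L, 5 te L.
  Heavy syllables in the domain: 1. The leftmost is syllable 1 (dep).
  → primary stress on syllable 1.
Suffixed `dep.di:.lu.gu.te.ku.po` (7 syllables):
  The final syllable (7, po) is extrametrical; the stress domain is syllables 1–6.
  Weights: 1 dep H, 2 di: L, 3 lu L, 4 gu L, 5 te L, 6 ku L.
  Heavy syllables in the domain: 1. The leftmost is syllable 1 (dep).
  → primary stress on syllable 1.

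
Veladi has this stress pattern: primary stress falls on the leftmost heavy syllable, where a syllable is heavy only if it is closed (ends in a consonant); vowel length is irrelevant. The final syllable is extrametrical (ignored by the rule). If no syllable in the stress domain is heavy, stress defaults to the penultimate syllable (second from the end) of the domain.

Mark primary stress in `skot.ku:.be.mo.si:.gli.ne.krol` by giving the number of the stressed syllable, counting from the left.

1

The final syllable (8, krol) is extrametrical; the stress domain is syllables 1–7.
Weights: 1 skot H, 2 ku: L, 3 be L, 4 mo L, 5 si: L, 6 gli L, 7 ne L.
Heavy syllables in the domain: 1. The leftmost is syllable 1 (skot).
Primary stress: syllable 1 → ˈskot.ku:.be.mo.si:.gli.ne.krol.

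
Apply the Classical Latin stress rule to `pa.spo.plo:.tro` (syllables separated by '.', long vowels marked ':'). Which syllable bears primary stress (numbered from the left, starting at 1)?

Classical Latin: stress the penult if heavy (long vowel or closed), else the antepenult.
Weights: 2 spo L, 3 plo: H, 4 tro L.
The penult (syllable 3, plo:) is heavy, so it takes stress.
Stress on syllable 3: pa.spo.ˈplo:.tro.

3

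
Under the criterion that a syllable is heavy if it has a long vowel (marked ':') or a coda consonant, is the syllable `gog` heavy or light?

`gog`: short vowel, closed (coda /g/). Closed → heavy.

heavy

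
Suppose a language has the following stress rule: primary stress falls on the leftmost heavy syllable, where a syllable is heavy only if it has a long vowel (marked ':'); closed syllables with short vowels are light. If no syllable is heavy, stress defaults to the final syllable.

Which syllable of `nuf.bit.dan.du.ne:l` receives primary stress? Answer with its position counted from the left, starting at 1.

Weights: 1 nuf L, 2 bit L, 3 dan L, 4 du L, 5 ne:l H.
Heavy syllables in the domain: 5. The leftmost is syllable 5 (ne:l).
Primary stress: syllable 5 → nuf.bit.dan.du.ˈne:l.

5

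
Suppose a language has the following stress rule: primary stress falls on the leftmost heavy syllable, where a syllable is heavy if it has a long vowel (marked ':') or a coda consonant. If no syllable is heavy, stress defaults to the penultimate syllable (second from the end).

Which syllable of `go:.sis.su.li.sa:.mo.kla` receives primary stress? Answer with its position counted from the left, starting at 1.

Weights: 1 go: H, 2 sis H, 3 su L, 4 li L, 5 sa: H, 6 mo L, 7 kla L.
Heavy syllables in the domain: 1, 2, 5. The leftmost is syllable 1 (go:).
Primary stress: syllable 1 → ˈgo:.sis.su.li.sa:.mo.kla.

1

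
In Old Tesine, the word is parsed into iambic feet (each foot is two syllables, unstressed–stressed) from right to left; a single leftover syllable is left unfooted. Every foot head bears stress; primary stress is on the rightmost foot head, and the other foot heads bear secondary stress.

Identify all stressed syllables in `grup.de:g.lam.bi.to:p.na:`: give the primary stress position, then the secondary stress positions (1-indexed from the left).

primary 6, secondary 2, 4

Parse right to left into iambic (σˈσ) feet: (grup.ˈde:g) (lam.ˈbi) (to:p.ˈna:).
Foot heads (stressed positions): 2, 4, 6.
End Rule Rightmost: primary stress on the rightmost head = syllable 6.
Secondary stress on 2, 4: grup.ˌde:g.lam.ˌbi.to:p.ˈna:.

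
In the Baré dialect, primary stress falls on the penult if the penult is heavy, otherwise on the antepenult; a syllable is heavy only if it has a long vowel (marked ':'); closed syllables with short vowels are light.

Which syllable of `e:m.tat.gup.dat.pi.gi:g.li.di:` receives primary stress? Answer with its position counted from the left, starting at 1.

Weights: 6 gi:g H, 7 li L, 8 di: H.
The penult (syllable 7, li) is light, so stress falls on the antepenult (syllable 6, gi:g).
Primary stress: syllable 6 → e:m.tat.gup.dat.pi.ˈgi:g.li.di:.

6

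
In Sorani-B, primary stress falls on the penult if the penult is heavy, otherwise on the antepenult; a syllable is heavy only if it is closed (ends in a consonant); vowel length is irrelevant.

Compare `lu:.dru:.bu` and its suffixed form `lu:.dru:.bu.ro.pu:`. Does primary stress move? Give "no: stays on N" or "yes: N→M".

Base `lu:.dru:.bu` (3 syllables):
  Weights: 1 lu: L, 2 dru: L, 3 bu L.
  The penult (syllable 2, dru:) is light, so stress falls on the antepenult (syllable 1, lu:).
  → primary stress on syllable 1.
Suffixed `lu:.dru:.bu.ro.pu:` (5 syllables):
  Weights: 3 bu L, 4 ro L, 5 pu: L.
  The penult (syllable 4, ro) is light, so stress falls on the antepenult (syllable 3, bu).
  → primary stress on syllable 3.

yes: 1→3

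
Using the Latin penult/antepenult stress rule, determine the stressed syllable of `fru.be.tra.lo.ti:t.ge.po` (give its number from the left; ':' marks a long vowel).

Classical Latin: stress the penult if heavy (long vowel or closed), else the antepenult.
Weights: 5 ti:t H, 6 ge L, 7 po L.
The penult (syllable 6, ge) is light, so stress falls on the antepenult (syllable 5, ti:t).
Stress on syllable 5: fru.be.tra.lo.ˈti:t.ge.po.

5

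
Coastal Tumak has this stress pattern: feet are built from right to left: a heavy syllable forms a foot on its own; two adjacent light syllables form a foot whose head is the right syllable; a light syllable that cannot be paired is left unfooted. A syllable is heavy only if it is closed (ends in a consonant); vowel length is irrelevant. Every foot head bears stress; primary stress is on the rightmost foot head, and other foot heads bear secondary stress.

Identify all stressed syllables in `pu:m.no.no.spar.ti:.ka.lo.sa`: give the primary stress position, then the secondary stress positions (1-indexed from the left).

Weights: 1 pu:m H, 2 no L, 3 no L, 4 spar H, 5 ti: L, 6 ka L, 7 lo L, 8 sa L.
Parse right to left (heavy = foot alone; LL = one foot; stranded L unfooted): (ˈpu:m) (no.ˈno) (ˈspar) (ti:.ˈka) (lo.ˈsa).
Foot heads: 1, 3, 4, 6, 8.
Primary stress on the rightmost head = syllable 8.
Secondary stress on 1, 3, 4, 6: ˌpu:m.no.ˌno.ˌspar.ti:.ˌka.lo.ˈsa.

primary 8, secondary 1, 3, 4, 6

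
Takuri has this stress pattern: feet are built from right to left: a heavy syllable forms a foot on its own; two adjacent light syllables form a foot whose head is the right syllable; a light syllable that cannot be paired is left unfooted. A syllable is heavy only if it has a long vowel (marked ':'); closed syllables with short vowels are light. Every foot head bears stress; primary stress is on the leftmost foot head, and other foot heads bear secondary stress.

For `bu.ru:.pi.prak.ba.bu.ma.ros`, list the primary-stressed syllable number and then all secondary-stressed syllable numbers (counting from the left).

Weights: 1 bu L, 2 ru: H, 3 pi L, 4 prak L, 5 ba L, 6 bu L, 7 ma L, 8 ros L.
Parse right to left (heavy = foot alone; LL = one foot; stranded L unfooted): bu (ˈru:) (pi.ˈprak) (ba.ˈbu) (ma.ˈros).
Foot heads: 2, 4, 6, 8.
Primary stress on the leftmost head = syllable 2.
Secondary stress on 4, 6, 8: bu.ˈru:.pi.ˌprak.ba.ˌbu.ma.ˌros.

primary 2, secondary 4, 6, 8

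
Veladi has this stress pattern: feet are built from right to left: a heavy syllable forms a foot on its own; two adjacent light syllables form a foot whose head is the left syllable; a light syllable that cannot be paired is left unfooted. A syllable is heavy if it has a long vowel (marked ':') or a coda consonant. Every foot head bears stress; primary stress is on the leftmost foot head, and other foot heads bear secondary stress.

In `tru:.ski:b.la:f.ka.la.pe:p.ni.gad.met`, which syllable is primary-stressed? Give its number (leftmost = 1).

1

Weights: 1 tru: H, 2 ski:b H, 3 la:f H, 4 ka L, 5 la L, 6 pe:p H, 7 ni L, 8 gad H, 9 met H.
Parse right to left (heavy = foot alone; LL = one foot; stranded L unfooted): (ˈtru:) (ˈski:b) (ˈla:f) (ˈka.la) (ˈpe:p) ni (ˈgad) (ˈmet).
Foot heads: 1, 2, 3, 4, 6, 8, 9.
Primary stress on the leftmost head = syllable 1.
Primary stress: syllable 1 → ˈtru:.ski:b.la:f.ka.la.pe:p.ni.gad.met.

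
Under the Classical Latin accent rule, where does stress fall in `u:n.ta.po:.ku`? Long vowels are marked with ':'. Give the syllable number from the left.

3

Classical Latin: stress the penult if heavy (long vowel or closed), else the antepenult.
Weights: 2 ta L, 3 po: H, 4 ku L.
The penult (syllable 3, po:) is heavy, so it takes stress.
Stress on syllable 3: u:n.ta.ˈpo:.ku.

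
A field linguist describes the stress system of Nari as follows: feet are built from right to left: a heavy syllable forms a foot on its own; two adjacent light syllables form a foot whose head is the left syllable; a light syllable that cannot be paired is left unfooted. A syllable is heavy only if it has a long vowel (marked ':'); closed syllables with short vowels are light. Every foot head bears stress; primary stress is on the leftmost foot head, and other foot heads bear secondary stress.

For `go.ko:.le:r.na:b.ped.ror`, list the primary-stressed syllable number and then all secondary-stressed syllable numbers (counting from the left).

primary 2, secondary 3, 4, 5

Weights: 1 go L, 2 ko: H, 3 le:r H, 4 na:b H, 5 ped L, 6 ror L.
Parse right to left (heavy = foot alone; LL = one foot; stranded L unfooted): go (ˈko:) (ˈle:r) (ˈna:b) (ˈped.ror).
Foot heads: 2, 3, 4, 5.
Primary stress on the leftmost head = syllable 2.
Secondary stress on 3, 4, 5: go.ˈko:.ˌle:r.ˌna:b.ˌped.ror.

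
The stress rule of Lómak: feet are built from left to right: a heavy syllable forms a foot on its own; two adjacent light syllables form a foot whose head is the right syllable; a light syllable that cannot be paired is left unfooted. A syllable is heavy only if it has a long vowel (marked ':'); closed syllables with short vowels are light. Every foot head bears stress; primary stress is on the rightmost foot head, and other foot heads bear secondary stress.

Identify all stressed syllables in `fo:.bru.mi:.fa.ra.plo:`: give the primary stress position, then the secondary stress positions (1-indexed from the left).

Weights: 1 fo: H, 2 bru L, 3 mi: H, 4 fa L, 5 ra L, 6 plo: H.
Parse left to right (heavy = foot alone; LL = one foot; stranded L unfooted): (ˈfo:) bru (ˈmi:) (fa.ˈra) (ˈplo:).
Foot heads: 1, 3, 5, 6.
Primary stress on the rightmost head = syllable 6.
Secondary stress on 1, 3, 5: ˌfo:.bru.ˌmi:.fa.ˌra.ˈplo:.

primary 6, secondary 1, 3, 5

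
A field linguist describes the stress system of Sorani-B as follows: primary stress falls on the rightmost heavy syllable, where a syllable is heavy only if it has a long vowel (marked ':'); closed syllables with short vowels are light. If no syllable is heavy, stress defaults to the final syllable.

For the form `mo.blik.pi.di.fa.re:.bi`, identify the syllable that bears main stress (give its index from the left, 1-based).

Weights: 1 mo L, 2 blik L, 3 pi L, 4 di L, 5 fa L, 6 re: H, 7 bi L.
Heavy syllables in the domain: 6. The rightmost is syllable 6 (re:).
Primary stress: syllable 6 → mo.blik.pi.di.fa.ˈre:.bi.

6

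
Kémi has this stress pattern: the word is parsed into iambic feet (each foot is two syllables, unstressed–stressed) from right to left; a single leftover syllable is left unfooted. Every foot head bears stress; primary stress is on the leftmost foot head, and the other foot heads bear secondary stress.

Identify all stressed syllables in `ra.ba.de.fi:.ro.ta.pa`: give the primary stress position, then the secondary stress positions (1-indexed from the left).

primary 3, secondary 5, 7

Parse right to left into iambic (σˈσ) feet: ra (ba.ˈde) (fi:.ˈro) (ta.ˈpa). Syllable 1 is left unfooted.
Foot heads (stressed positions): 3, 5, 7.
End Rule Leftmost: primary stress on the leftmost head = syllable 3.
Secondary stress on 5, 7: ra.ba.ˈde.fi:.ˌro.ta.ˌpa.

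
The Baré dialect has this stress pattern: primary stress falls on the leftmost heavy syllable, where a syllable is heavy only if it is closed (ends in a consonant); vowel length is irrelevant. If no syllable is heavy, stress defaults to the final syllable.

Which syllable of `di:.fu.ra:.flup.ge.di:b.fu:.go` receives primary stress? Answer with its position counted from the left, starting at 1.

Weights: 1 di: L, 2 fu L, 3 ra: L, 4 flup H, 5 ge L, 6 di:b H, 7 fu: L, 8 go L.
Heavy syllables in the domain: 4, 6. The leftmost is syllable 4 (flup).
Primary stress: syllable 4 → di:.fu.ra:.ˈflup.ge.di:b.fu:.go.

4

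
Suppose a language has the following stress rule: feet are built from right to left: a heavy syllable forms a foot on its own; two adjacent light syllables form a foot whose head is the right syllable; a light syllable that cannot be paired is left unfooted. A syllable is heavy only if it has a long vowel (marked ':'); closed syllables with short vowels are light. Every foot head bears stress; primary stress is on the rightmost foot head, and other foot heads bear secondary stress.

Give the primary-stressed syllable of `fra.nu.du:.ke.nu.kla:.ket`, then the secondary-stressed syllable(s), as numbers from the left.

Weights: 1 fra L, 2 nu L, 3 du: H, 4 ke L, 5 nu L, 6 kla: H, 7 ket L.
Parse right to left (heavy = foot alone; LL = one foot; stranded L unfooted): (fra.ˈnu) (ˈdu:) (ke.ˈnu) (ˈkla:) ket.
Foot heads: 2, 3, 5, 6.
Primary stress on the rightmost head = syllable 6.
Secondary stress on 2, 3, 5: fra.ˌnu.ˌdu:.ke.ˌnu.ˈkla:.ket.

primary 6, secondary 2, 3, 5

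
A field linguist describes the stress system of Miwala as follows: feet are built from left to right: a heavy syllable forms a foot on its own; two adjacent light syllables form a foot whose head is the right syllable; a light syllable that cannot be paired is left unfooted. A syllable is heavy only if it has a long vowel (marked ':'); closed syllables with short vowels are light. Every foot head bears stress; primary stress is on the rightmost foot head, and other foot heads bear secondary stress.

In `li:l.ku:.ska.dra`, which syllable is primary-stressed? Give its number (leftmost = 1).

Weights: 1 li:l H, 2 ku: H, 3 ska L, 4 dra L.
Parse left to right (heavy = foot alone; LL = one foot; stranded L unfooted): (ˈli:l) (ˈku:) (ska.ˈdra).
Foot heads: 1, 2, 4.
Primary stress on the rightmost head = syllable 4.
Primary stress: syllable 4 → li:l.ku:.ska.ˈdra.

4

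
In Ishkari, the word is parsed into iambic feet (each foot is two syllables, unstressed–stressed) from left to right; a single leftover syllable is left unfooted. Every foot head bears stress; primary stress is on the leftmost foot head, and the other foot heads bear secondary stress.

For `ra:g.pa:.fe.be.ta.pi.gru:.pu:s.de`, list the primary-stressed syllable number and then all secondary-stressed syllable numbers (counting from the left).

primary 2, secondary 4, 6, 8

Parse left to right into iambic (σˈσ) feet: (ra:g.ˈpa:) (fe.ˈbe) (ta.ˈpi) (gru:.ˈpu:s) de. Syllable 9 is left unfooted.
Foot heads (stressed positions): 2, 4, 6, 8.
End Rule Leftmost: primary stress on the leftmost head = syllable 2.
Secondary stress on 4, 6, 8: ra:g.ˈpa:.fe.ˌbe.ta.ˌpi.gru:.ˌpu:s.de.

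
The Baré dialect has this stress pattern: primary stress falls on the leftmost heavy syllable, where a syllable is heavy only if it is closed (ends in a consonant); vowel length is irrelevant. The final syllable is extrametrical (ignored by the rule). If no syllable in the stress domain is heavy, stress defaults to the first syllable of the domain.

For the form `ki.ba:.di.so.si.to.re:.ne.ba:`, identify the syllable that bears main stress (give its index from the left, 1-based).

1

The final syllable (9, ba:) is extrametrical; the stress domain is syllables 1–8.
Weights: 1 ki L, 2 ba: L, 3 di L, 4 so L, 5 si L, 6 to L, 7 re: L, 8 ne L.
No heavy syllable in the domain; default to the first syllable of the domain = syllable 1.
Primary stress: syllable 1 → ˈki.ba:.di.so.si.to.re:.ne.ba:.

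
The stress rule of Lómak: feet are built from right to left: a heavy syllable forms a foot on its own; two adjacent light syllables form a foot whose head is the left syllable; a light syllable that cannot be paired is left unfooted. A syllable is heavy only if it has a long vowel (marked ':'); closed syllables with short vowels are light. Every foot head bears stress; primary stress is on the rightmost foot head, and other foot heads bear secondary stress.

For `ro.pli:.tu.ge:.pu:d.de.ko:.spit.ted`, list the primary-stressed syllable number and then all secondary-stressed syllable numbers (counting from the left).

Weights: 1 ro L, 2 pli: H, 3 tu L, 4 ge: H, 5 pu:d H, 6 de L, 7 ko: H, 8 spit L, 9 ted L.
Parse right to left (heavy = foot alone; LL = one foot; stranded L unfooted): ro (ˈpli:) tu (ˈge:) (ˈpu:d) de (ˈko:) (ˈspit.ted).
Foot heads: 2, 4, 5, 7, 8.
Primary stress on the rightmost head = syllable 8.
Secondary stress on 2, 4, 5, 7: ro.ˌpli:.tu.ˌge:.ˌpu:d.de.ˌko:.ˈspit.ted.

primary 8, secondary 2, 4, 5, 7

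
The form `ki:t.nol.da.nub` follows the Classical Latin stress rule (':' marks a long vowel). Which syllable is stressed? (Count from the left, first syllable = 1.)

2

Classical Latin: stress the penult if heavy (long vowel or closed), else the antepenult.
Weights: 2 nol H, 3 da L, 4 nub H.
The penult (syllable 3, da) is light, so stress falls on the antepenult (syllable 2, nol).
Stress on syllable 2: ki:t.ˈnol.da.nub.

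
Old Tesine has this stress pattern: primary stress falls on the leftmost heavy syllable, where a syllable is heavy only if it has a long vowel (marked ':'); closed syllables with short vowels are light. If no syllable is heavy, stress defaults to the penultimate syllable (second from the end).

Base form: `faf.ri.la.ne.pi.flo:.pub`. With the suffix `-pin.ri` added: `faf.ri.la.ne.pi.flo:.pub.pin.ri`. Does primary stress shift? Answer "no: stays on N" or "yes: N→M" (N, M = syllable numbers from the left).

Base `faf.ri.la.ne.pi.flo:.pub` (7 syllables):
  Weights: 1 faf L, 2 ri L, 3 la L, 4 ne L, 5 pi L, 6 flo: H, 7 pub L.
  Heavy syllables in the domain: 6. The leftmost is syllable 6 (flo:).
  → primary stress on syllable 6.
Suffixed `faf.ri.la.ne.pi.flo:.pub.pin.ri` (9 syllables):
  Weights: 1 faf L, 2 ri L, 3 la L, 4 ne L, 5 pi L, 6 flo: H, 7 pub L, 8 pin L, 9 ri L.
  Heavy syllables in the domain: 6. The leftmost is syllable 6 (flo:).
  → primary stress on syllable 6.

no: stays on 6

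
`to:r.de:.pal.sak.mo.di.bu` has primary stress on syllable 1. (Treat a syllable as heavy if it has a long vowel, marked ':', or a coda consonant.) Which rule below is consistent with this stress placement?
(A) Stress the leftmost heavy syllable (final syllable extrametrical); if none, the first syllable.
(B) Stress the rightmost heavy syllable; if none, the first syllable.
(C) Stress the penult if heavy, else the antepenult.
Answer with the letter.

Rule A → syllable 1 ✓.
Rule B → syllable 4 (observed: 1).
Rule C → syllable 5 (observed: 1).

A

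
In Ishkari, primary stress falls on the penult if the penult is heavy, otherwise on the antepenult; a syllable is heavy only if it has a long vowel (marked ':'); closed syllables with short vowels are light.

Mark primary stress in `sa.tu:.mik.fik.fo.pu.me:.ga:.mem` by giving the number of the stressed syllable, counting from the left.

Weights: 7 me: H, 8 ga: H, 9 mem L.
The penult (syllable 8, ga:) is heavy, so it takes stress.
Primary stress: syllable 8 → sa.tu:.mik.fik.fo.pu.me:.ˈga:.mem.

8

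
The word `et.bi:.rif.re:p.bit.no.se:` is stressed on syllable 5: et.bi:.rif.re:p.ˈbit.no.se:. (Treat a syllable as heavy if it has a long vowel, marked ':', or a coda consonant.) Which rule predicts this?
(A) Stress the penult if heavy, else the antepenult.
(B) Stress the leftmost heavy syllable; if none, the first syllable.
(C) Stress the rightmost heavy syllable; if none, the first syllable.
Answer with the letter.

Rule A → syllable 5 ✓.
Rule B → syllable 1 (observed: 5).
Rule C → syllable 7 (observed: 5).

A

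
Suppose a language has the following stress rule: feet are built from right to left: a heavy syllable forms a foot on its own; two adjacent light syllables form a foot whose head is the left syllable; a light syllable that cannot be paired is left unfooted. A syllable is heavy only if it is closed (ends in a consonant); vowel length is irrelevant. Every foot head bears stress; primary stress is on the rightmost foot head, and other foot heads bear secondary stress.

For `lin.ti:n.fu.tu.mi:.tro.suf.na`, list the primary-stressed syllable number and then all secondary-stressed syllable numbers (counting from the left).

Weights: 1 lin H, 2 ti:n H, 3 fu L, 4 tu L, 5 mi: L, 6 tro L, 7 suf H, 8 na L.
Parse right to left (heavy = foot alone; LL = one foot; stranded L unfooted): (ˈlin) (ˈti:n) (ˈfu.tu) (ˈmi:.tro) (ˈsuf) na.
Foot heads: 1, 2, 3, 5, 7.
Primary stress on the rightmost head = syllable 7.
Secondary stress on 1, 2, 3, 5: ˌlin.ˌti:n.ˌfu.tu.ˌmi:.tro.ˈsuf.na.

primary 7, secondary 1, 2, 3, 5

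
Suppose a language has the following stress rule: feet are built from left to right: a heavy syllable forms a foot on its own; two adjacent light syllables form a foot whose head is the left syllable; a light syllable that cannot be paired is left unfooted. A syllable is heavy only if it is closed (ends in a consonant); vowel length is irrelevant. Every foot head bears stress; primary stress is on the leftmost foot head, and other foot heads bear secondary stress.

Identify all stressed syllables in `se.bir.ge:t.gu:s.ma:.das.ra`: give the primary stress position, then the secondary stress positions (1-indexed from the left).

primary 2, secondary 3, 4, 6

Weights: 1 se L, 2 bir H, 3 ge:t H, 4 gu:s H, 5 ma: L, 6 das H, 7 ra L.
Parse left to right (heavy = foot alone; LL = one foot; stranded L unfooted): se (ˈbir) (ˈge:t) (ˈgu:s) ma: (ˈdas) ra.
Foot heads: 2, 3, 4, 6.
Primary stress on the leftmost head = syllable 2.
Secondary stress on 3, 4, 6: se.ˈbir.ˌge:t.ˌgu:s.ma:.ˌdas.ra.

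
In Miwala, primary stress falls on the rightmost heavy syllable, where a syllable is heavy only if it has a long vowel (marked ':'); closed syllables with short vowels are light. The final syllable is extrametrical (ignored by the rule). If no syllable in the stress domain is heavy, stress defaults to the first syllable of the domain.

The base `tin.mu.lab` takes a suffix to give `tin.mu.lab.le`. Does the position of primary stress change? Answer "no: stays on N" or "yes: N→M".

Base `tin.mu.lab` (3 syllables):
  The final syllable (3, lab) is extrametrical; the stress domain is syllables 1–2.
  Weights: 1 tin L, 2 mu L.
  No heavy syllable in the domain; default to the first syllable of the domain = syllable 1.
  → primary stress on syllable 1.
Suffixed `tin.mu.lab.le` (4 syllables):
  The final syllable (4, le) is extrametrical; the stress domain is syllables 1–3.
  Weights: 1 tin L, 2 mu L, 3 lab L.
  No heavy syllable in the domain; default to the first syllable of the domain = syllable 1.
  → primary stress on syllable 1.

no: stays on 1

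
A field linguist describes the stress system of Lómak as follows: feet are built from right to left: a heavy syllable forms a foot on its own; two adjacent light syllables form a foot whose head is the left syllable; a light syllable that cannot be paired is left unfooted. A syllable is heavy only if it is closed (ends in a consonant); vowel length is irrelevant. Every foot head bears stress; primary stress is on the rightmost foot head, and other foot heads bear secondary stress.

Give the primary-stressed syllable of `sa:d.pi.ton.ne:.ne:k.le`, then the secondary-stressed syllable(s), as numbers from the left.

primary 5, secondary 1, 3

Weights: 1 sa:d H, 2 pi L, 3 ton H, 4 ne: L, 5 ne:k H, 6 le L.
Parse right to left (heavy = foot alone; LL = one foot; stranded L unfooted): (ˈsa:d) pi (ˈton) ne: (ˈne:k) le.
Foot heads: 1, 3, 5.
Primary stress on the rightmost head = syllable 5.
Secondary stress on 1, 3: ˌsa:d.pi.ˌton.ne:.ˈne:k.le.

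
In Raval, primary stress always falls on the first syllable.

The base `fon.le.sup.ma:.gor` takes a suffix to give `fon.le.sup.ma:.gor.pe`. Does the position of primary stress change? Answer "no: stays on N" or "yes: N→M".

Base `fon.le.sup.ma:.gor` (5 syllables):
  The word has 5 syllables; the first syllable is syllable 1 (fon).
  → primary stress on syllable 1.
Suffixed `fon.le.sup.ma:.gor.pe` (6 syllables):
  The word has 6 syllables; the first syllable is syllable 1 (fon).
  → primary stress on syllable 1.

no: stays on 1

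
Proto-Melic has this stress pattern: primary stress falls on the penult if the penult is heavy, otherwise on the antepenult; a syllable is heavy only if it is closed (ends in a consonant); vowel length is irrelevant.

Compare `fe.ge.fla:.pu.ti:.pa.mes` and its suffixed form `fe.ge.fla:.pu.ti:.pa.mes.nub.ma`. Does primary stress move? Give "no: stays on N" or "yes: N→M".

Base `fe.ge.fla:.pu.ti:.pa.mes` (7 syllables):
  Weights: 5 ti: L, 6 pa L, 7 mes H.
  The penult (syllable 6, pa) is light, so stress falls on the antepenult (syllable 5, ti:).
  → primary stress on syllable 5.
Suffixed `fe.ge.fla:.pu.ti:.pa.mes.nub.ma` (9 syllables):
  Weights: 7 mes H, 8 nub H, 9 ma L.
  The penult (syllable 8, nub) is heavy, so it takes stress.
  → primary stress on syllable 8.

yes: 5→8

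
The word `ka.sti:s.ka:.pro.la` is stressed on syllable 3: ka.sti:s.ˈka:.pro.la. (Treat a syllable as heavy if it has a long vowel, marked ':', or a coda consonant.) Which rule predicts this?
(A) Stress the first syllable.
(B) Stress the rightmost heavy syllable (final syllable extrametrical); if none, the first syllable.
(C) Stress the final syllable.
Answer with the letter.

B

Rule A → syllable 1 (observed: 3).
Rule B → syllable 3 ✓.
Rule C → syllable 5 (observed: 3).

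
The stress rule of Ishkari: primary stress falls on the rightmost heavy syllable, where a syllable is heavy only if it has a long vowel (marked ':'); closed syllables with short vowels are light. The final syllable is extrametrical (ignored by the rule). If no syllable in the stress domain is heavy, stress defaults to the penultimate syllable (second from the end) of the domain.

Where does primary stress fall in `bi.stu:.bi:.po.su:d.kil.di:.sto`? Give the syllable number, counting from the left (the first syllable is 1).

The final syllable (8, sto) is extrametrical; the stress domain is syllables 1–7.
Weights: 1 bi L, 2 stu: H, 3 bi: H, 4 po L, 5 su:d H, 6 kil L, 7 di: H.
Heavy syllables in the domain: 2, 3, 5, 7. The rightmost is syllable 7 (di:).
Primary stress: syllable 7 → bi.stu:.bi:.po.su:d.kil.ˈdi:.sto.

7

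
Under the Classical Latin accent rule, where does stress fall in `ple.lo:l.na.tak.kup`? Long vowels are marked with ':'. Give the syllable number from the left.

4

Classical Latin: stress the penult if heavy (long vowel or closed), else the antepenult.
Weights: 3 na L, 4 tak H, 5 kup H.
The penult (syllable 4, tak) is heavy, so it takes stress.
Stress on syllable 4: ple.lo:l.na.ˈtak.kup.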